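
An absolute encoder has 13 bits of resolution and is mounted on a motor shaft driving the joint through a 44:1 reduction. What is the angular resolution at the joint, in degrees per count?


counts = 2^13 = 8192
effective counts at joint = 8192 * 44 = 360448
resolution = 360 / 360448
= 9.9876e-04 deg/count


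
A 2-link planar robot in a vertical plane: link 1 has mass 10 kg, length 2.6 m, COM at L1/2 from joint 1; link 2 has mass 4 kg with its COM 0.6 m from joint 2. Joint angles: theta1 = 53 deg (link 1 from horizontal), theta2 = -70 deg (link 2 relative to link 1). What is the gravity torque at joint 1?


Horizontal distance from joint 1 to link-1 COM:
  x_c1 = (L1/2)*cos(t1) = 1.3 * 0.6018 = 0.7824 m
Horizontal distance from joint 1 to link-2 COM:
  x_c2 = L1*cos(t1) + Lc2*cos(t1+t2)
       = 2.6*0.6018 + 0.6*0.9563 = 2.1385 m
tau1 = m1*g*x_c1 + m2*g*x_c2
     = 10*9.81*0.7824 + 4*9.81*2.1385
     = 76.7495 + 83.9148
     = 160.6643 Nm


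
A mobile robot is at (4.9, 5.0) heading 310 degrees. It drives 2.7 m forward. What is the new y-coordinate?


y_new = y0 + d*sin(theta)
= 5.0 + 2.7*sin(310)
= 5.0 + -2.0683
= 2.9317


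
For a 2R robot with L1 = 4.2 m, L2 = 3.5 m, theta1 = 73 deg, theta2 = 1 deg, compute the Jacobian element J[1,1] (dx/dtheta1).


J[1,1] = -L1*sin(t1) - L2*sin(t1+t2)
= -4.2*sin(73) - 3.5*sin(74)
= -7.3809


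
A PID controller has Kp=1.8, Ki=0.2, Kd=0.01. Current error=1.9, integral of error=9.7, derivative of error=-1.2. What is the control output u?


u = Kp*e + Ki*int(e) + Kd*de/dt
= 1.8*1.9 + 0.2*9.7 + 0.01*(-1.2)
= 3.42 + 1.94 + -0.012
= 5.348


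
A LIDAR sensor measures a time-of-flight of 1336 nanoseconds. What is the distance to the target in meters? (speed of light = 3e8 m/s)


tof = 1336 ns = 1.336e-06 s
dist = c * tof / 2
= 3e8 * 1.336e-06 / 2
= 200.4 m


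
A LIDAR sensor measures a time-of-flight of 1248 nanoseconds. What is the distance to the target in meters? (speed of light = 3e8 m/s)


tof = 1248 ns = 1.248e-06 s
dist = c * tof / 2
= 3e8 * 1.248e-06 / 2
= 187.2 m


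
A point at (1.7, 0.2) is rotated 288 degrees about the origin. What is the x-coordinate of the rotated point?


x' = x*cos(theta) - y*sin(theta)
cos(288 deg) = 0.309, sin(288 deg) = -0.9511
x' = 1.7 * 0.309 - 0.2 * -0.9511
= 0.5253 - -0.1902
= 0.7155


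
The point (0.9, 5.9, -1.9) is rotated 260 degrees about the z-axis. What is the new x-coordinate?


Rotation about z-axis: x' = x*cos(theta) - y*sin(theta)
= 0.9 * -0.1736 - 5.9 * -0.9848
= 5.6541


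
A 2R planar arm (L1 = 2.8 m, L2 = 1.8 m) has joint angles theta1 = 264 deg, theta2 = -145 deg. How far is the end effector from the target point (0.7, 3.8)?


End effector via forward kinematics:
x = L1*cos(t1) + L2*cos(t1+t2) = -1.1653
y = L1*sin(t1) + L2*sin(t1+t2) = -1.2103
Distance to target:
d = sqrt((0.7 - -1.1653)^2 + (3.8 - -1.2103)^2)
= sqrt(3.4795 + 25.1036)
= 5.3463 m


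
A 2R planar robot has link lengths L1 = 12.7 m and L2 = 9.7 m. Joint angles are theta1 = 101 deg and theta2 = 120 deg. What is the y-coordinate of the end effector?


Convert angles to radians: theta1 = 1.7628, theta2 = 2.0944
y = L1*sin(theta1) + L2*sin(theta1+theta2)
y = 12.4667 + -6.3638
y = 6.1029


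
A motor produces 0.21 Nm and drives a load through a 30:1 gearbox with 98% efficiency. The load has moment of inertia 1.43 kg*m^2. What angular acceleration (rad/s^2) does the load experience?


tau_out = tau_motor * N * eta
= 0.21 * 30 * 0.98 = 6.174 Nm
alpha = tau_out / I = 6.174 / 1.43
= 4.3175 rad/s^2


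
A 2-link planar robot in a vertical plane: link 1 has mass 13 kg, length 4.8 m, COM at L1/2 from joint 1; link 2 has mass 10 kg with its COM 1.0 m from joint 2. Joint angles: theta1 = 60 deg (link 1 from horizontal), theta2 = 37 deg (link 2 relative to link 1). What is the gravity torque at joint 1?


Horizontal distance from joint 1 to link-1 COM:
  x_c1 = (L1/2)*cos(t1) = 2.4 * 0.5 = 1.2 m
Horizontal distance from joint 1 to link-2 COM:
  x_c2 = L1*cos(t1) + Lc2*cos(t1+t2)
       = 4.8*0.5 + 1.0*-0.1219 = 2.2781 m
tau1 = m1*g*x_c1 + m2*g*x_c2
     = 13*9.81*1.2 + 10*9.81*2.2781
     = 153.036 + 223.4846
     = 376.5206 Nm


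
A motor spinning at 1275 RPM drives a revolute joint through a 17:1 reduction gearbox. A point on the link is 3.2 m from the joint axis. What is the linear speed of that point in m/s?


omega_motor = 1275 * 2*pi/60 = 133.5177 rad/s
omega_joint = omega_motor / 17 = 7.854 rad/s
v = omega_joint * r = 7.854 * 3.2
= 25.1327 m/s


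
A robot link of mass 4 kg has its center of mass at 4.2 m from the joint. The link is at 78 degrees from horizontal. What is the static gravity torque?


tau = m*g*L*cos(angle)
= 4 * 9.81 * 4.2 * cos(78 deg)
= 4 * 9.81 * 4.2 * 0.2079
= 34.2655 Nm


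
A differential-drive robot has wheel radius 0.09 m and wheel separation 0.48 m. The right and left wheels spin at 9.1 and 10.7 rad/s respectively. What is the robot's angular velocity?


vR = r*wR = 0.09*9.1 = 0.819 m/s
vL = r*wL = 0.09*10.7 = 0.963 m/s
v = (vR+vL)/2 = 0.891 m/s
omega = (vR-vL)/L = -0.3 rad/s
angular velocity = -0.3 rad/s


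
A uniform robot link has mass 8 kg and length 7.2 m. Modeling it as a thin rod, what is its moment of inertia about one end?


I = (1/3) * m * L^2
= (1/3) * 8 * 7.2^2
= 0.333333 * 8 * 51.84
= 138.24 kg*m^2


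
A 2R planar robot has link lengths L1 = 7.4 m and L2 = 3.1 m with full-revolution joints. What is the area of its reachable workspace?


r_max = L1 + L2 = 10.5 m
r_min = |L1 - L2| = 4.3 m
Area = pi*(r_max^2 - r_min^2)
= pi*(110.25 - 18.49)
= pi * 91.76
= 288.2725 m^2


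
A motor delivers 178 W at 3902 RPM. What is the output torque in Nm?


omega = 3902 * 2*pi/60 = 408.6165 rad/s
tau = P / omega = 178 / 408.6165
= 0.4356 Nm


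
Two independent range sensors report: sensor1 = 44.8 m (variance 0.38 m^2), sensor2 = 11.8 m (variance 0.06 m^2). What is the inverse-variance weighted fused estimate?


w1 = (1/var1) / (1/var1 + 1/var2)
   = 2.6316 / (2.6316 + 16.6667) = 0.1364
w2 = 1 - w1 = 0.8636
fused = w1*s1 + w2*s2 = 6.1091 + 10.1909
= 16.3 m


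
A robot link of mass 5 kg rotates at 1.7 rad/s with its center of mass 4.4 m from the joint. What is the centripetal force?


F = m * omega^2 * r
= 5 * 1.7^2 * 4.4
= 5 * 2.89 * 4.4
= 63.58 N


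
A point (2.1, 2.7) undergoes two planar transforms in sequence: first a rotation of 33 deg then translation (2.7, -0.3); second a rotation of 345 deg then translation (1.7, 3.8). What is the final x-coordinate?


After transform 1:
x1 = cos(33)*2.1 - sin(33)*2.7 + 2.7 = 2.9907
y1 = sin(33)*2.1 + cos(33)*2.7 + -0.3 = 3.1082
After transform 2:
x2 = cos(345)*2.9907 - sin(345)*3.1082 + 1.7
= 5.3932


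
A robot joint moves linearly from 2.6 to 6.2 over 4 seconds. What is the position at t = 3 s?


s = t/T = 3/4 = 0.75
p(t) = p0 + (pf-p0)*s
= 2.6 + (6.2 - 2.6) * 0.75
= 5.3


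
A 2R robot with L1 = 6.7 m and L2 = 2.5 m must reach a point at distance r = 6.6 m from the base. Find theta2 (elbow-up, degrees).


cos(theta2) = (r^2 - L1^2 - L2^2) / (2*L1*L2)
cos(theta2) = (43.56 - 44.89 - 6.25) / 33.5
cos(theta2) = -0.226269
theta2 = 103.0775 degrees


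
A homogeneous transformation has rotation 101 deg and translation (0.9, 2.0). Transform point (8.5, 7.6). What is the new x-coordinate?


x' = cos(theta)*px - sin(theta)*py + tx
= -0.1908*8.5 - 0.9816*7.6 + 0.9
= -8.1822


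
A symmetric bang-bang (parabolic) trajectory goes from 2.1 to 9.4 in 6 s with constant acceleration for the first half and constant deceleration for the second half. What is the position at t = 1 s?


Symmetric rest-to-rest: each phase covers (pf-p0)/2 in time T/2. 0.5*a*(T/2)^2 = (pf-p0)/2 => a = 4*(pf-p0)/T^2
a = 4*(9.4-2.1)/6^2 = 0.8111
t = 1 is in the acceleration phase (t <= T/2).
p = p0 + 0.5*a*t^2 = 2.1 + 0.5*0.8111*1^2
= 2.5056


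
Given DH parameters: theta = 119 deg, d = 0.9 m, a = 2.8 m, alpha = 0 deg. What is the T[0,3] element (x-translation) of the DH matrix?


T[0,3] = a * cos(theta)
= 2.8 * cos(119 deg)
= 2.8 * -0.4848
= -1.3575


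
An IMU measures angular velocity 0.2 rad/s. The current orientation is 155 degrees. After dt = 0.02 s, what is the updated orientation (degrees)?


delta_theta = w * dt = 0.2 * 0.02 = 0.004 rad
= 0.2292 deg
theta_new = 155 + 0.2292 = 155.2292 deg


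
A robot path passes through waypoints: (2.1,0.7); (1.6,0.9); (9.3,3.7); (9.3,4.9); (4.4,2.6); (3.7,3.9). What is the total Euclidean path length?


Segment lengths:
  seg1 = sqrt((-0.5)^2 + (0.2)^2) = 0.5385
  seg2 = sqrt((7.7)^2 + (2.8)^2) = 8.1933
  seg3 = sqrt((0.0)^2 + (1.2)^2) = 1.2
  seg4 = sqrt((-4.9)^2 + (-2.3)^2) = 5.4129
  seg5 = sqrt((-0.7)^2 + (1.3)^2) = 1.4765
Total = 16.8212


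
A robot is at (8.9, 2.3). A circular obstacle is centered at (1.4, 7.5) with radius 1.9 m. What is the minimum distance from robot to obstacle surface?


center_dist = sqrt((8.9-1.4)^2 + (2.3-7.5)^2)
= sqrt(56.25 + 27.04)
= 9.1263
min_dist = center_dist - radius = 9.1263 - 1.9 = 7.2263 m


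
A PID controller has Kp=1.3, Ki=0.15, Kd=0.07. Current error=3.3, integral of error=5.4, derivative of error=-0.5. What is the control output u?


u = Kp*e + Ki*int(e) + Kd*de/dt
= 1.3*3.3 + 0.15*5.4 + 0.07*(-0.5)
= 4.29 + 0.81 + -0.035
= 5.065


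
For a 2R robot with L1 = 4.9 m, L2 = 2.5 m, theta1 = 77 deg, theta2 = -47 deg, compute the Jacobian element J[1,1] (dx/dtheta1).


J[1,1] = -L1*sin(t1) - L2*sin(t1+t2)
= -4.9*sin(77) - 2.5*sin(30)
= -6.0244


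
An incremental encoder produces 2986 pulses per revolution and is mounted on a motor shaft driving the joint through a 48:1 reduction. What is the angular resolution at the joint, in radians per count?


counts per rev = 2986
effective counts at joint = 2986 * 48 = 143328
resolution = 2*pi / 143328
= 4.3838e-05 rad/count


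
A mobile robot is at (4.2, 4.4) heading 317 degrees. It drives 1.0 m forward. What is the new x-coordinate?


x_new = x0 + d*cos(theta)
= 4.2 + 1.0*cos(317)
= 4.2 + 0.7314
= 4.9314


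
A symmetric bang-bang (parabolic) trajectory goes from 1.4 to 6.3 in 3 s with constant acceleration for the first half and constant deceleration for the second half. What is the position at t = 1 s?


Symmetric rest-to-rest: each phase covers (pf-p0)/2 in time T/2. 0.5*a*(T/2)^2 = (pf-p0)/2 => a = 4*(pf-p0)/T^2
a = 4*(6.3-1.4)/3^2 = 2.1778
t = 1 is in the acceleration phase (t <= T/2).
p = p0 + 0.5*a*t^2 = 1.4 + 0.5*2.1778*1^2
= 2.4889


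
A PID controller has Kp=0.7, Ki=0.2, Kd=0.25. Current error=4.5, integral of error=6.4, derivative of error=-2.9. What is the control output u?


u = Kp*e + Ki*int(e) + Kd*de/dt
= 0.7*4.5 + 0.2*6.4 + 0.25*(-2.9)
= 3.15 + 1.28 + -0.725
= 3.705


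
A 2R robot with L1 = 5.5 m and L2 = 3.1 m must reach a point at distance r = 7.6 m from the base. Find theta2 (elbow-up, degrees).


cos(theta2) = (r^2 - L1^2 - L2^2) / (2*L1*L2)
cos(theta2) = (57.76 - 30.25 - 9.61) / 34.1
cos(theta2) = 0.524927
theta2 = 58.3367 degrees


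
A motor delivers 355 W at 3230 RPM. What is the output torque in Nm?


omega = 3230 * 2*pi/60 = 338.2448 rad/s
tau = P / omega = 355 / 338.2448
= 1.0495 Nm


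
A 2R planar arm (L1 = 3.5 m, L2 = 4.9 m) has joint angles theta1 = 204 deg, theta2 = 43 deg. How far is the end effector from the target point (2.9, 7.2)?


End effector via forward kinematics:
x = L1*cos(t1) + L2*cos(t1+t2) = -5.112
y = L1*sin(t1) + L2*sin(t1+t2) = -5.9341
Distance to target:
d = sqrt((2.9 - -5.112)^2 + (7.2 - -5.9341)^2)
= sqrt(64.192 + 172.5033)
= 15.3849 m


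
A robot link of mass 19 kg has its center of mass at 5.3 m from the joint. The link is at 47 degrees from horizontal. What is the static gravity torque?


tau = m*g*L*cos(angle)
= 19 * 9.81 * 5.3 * cos(47 deg)
= 19 * 9.81 * 5.3 * 0.682
= 673.7237 Nm


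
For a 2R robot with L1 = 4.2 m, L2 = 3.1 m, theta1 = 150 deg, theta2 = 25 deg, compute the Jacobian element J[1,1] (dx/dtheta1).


J[1,1] = -L1*sin(t1) - L2*sin(t1+t2)
= -4.2*sin(150) - 3.1*sin(175)
= -2.3702


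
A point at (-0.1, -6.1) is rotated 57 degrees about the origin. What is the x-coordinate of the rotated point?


x' = x*cos(theta) - y*sin(theta)
cos(57 deg) = 0.5446, sin(57 deg) = 0.8387
x' = -0.1 * 0.5446 - -6.1 * 0.8387
= -0.0545 - -5.1159
= 5.0614


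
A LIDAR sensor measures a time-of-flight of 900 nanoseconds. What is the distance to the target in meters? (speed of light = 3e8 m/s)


tof = 900 ns = 9e-07 s
dist = c * tof / 2
= 3e8 * 9e-07 / 2
= 135.0 m


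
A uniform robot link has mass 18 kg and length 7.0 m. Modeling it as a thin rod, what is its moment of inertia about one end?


I = (1/3) * m * L^2
= (1/3) * 18 * 7.0^2
= 0.333333 * 18 * 49.0
= 294.0 kg*m^2


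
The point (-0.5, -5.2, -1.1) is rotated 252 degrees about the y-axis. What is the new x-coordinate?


Rotation about y-axis: x' = x*cos(theta) + z*sin(theta)
= -0.5 * -0.309 + -1.1 * -0.9511
= 1.2007


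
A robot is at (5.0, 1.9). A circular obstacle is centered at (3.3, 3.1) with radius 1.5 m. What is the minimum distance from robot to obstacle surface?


center_dist = sqrt((5.0-3.3)^2 + (1.9-3.1)^2)
= sqrt(2.89 + 1.44)
= 2.0809
min_dist = center_dist - radius = 2.0809 - 1.5 = 0.5809 m


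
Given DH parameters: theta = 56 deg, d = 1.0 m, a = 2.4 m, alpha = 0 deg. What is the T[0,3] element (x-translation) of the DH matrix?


T[0,3] = a * cos(theta)
= 2.4 * cos(56 deg)
= 2.4 * 0.5592
= 1.3421


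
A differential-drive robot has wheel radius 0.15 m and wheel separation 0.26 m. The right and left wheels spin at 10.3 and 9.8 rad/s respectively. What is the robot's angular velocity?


vR = r*wR = 0.15*10.3 = 1.545 m/s
vL = r*wL = 0.15*9.8 = 1.47 m/s
v = (vR+vL)/2 = 1.5075 m/s
omega = (vR-vL)/L = 0.2885 rad/s
angular velocity = 0.2885 rad/s


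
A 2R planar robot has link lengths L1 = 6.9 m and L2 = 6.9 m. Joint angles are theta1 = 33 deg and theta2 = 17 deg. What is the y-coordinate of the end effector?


Convert angles to radians: theta1 = 0.576, theta2 = 0.2967
y = L1*sin(theta1) + L2*sin(theta1+theta2)
y = 3.758 + 5.2857
y = 9.0437


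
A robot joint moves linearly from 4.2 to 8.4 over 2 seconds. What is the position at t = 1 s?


s = t/T = 1/2 = 0.5
p(t) = p0 + (pf-p0)*s
= 4.2 + (8.4 - 4.2) * 0.5
= 6.3


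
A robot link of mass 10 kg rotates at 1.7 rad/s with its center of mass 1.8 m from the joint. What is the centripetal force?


F = m * omega^2 * r
= 10 * 1.7^2 * 1.8
= 10 * 2.89 * 1.8
= 52.02 N


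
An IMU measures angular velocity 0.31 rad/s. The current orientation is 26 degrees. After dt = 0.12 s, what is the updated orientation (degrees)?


delta_theta = w * dt = 0.31 * 0.12 = 0.0372 rad
= 2.1314 deg
theta_new = 26 + 2.1314 = 28.1314 deg


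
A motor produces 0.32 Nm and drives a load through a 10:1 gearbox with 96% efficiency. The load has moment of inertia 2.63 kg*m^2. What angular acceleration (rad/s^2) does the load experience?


tau_out = tau_motor * N * eta
= 0.32 * 10 * 0.96 = 3.072 Nm
alpha = tau_out / I = 3.072 / 2.63
= 1.1681 rad/s^2


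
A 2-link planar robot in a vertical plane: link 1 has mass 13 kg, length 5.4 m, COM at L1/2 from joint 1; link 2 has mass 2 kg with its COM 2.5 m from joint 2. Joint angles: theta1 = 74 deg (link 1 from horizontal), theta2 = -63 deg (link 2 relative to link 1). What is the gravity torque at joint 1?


Horizontal distance from joint 1 to link-1 COM:
  x_c1 = (L1/2)*cos(t1) = 2.7 * 0.2756 = 0.7442 m
Horizontal distance from joint 1 to link-2 COM:
  x_c2 = L1*cos(t1) + Lc2*cos(t1+t2)
       = 5.4*0.2756 + 2.5*0.9816 = 3.9425 m
tau1 = m1*g*x_c1 + m2*g*x_c2
     = 13*9.81*0.7442 + 2*9.81*3.9425
     = 94.9105 + 77.352
     = 172.2625 Nm


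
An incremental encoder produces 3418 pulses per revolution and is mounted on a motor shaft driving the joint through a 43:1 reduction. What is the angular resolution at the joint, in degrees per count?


counts per rev = 3418
effective counts at joint = 3418 * 43 = 146974
resolution = 360 / 146974
= 0.0024 deg/count


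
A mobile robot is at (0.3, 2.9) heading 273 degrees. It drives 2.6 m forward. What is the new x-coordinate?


x_new = x0 + d*cos(theta)
= 0.3 + 2.6*cos(273)
= 0.3 + 0.1361
= 0.4361


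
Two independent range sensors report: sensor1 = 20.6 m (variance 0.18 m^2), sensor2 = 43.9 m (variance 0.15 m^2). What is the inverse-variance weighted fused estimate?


w1 = (1/var1) / (1/var1 + 1/var2)
   = 5.5556 / (5.5556 + 6.6667) = 0.4545
w2 = 1 - w1 = 0.5455
fused = w1*s1 + w2*s2 = 9.3636 + 23.9455
= 33.3091 m


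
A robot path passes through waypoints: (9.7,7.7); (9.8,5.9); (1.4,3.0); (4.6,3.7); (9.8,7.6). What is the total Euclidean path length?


Segment lengths:
  seg1 = sqrt((0.1)^2 + (-1.8)^2) = 1.8028
  seg2 = sqrt((-8.4)^2 + (-2.9)^2) = 8.8865
  seg3 = sqrt((3.2)^2 + (0.7)^2) = 3.2757
  seg4 = sqrt((5.2)^2 + (3.9)^2) = 6.5
Total = 20.465


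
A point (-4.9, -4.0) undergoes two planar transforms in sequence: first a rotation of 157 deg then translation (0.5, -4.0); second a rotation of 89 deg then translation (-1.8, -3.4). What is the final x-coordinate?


After transform 1:
x1 = cos(157)*-4.9 - sin(157)*-4.0 + 0.5 = 6.5734
y1 = sin(157)*-4.9 + cos(157)*-4.0 + -4.0 = -2.2326
After transform 2:
x2 = cos(89)*6.5734 - sin(89)*-2.2326 + -1.8
= 0.5469


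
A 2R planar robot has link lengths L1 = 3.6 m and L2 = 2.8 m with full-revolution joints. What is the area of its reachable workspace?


r_max = L1 + L2 = 6.4 m
r_min = |L1 - L2| = 0.8 m
Area = pi*(r_max^2 - r_min^2)
= pi*(40.96 - 0.64)
= pi * 40.32
= 126.669 m^2


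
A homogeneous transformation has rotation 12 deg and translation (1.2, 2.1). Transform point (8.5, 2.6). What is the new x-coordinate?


x' = cos(theta)*px - sin(theta)*py + tx
= 0.9781*8.5 - 0.2079*2.6 + 1.2
= 8.9737


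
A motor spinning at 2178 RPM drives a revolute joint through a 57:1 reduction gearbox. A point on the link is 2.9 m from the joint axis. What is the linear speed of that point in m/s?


omega_motor = 2178 * 2*pi/60 = 228.0796 rad/s
omega_joint = omega_motor / 57 = 4.0014 rad/s
v = omega_joint * r = 4.0014 * 2.9
= 11.6041 m/s


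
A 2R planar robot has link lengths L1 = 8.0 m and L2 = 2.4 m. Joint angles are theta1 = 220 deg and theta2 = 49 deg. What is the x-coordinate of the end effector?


Convert angles to radians: theta1 = 3.8397, theta2 = 0.8552
x = L1*cos(theta1) + L2*cos(theta1+theta2)
x = -6.1284 + -0.0419
x = -6.1702


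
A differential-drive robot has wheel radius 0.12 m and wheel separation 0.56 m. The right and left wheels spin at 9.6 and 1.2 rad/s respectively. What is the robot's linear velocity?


vR = r*wR = 0.12*9.6 = 1.152 m/s
vL = r*wL = 0.12*1.2 = 0.144 m/s
v = (vR+vL)/2 = 0.648 m/s
omega = (vR-vL)/L = 1.8 rad/s
linear velocity = 0.648 m/s


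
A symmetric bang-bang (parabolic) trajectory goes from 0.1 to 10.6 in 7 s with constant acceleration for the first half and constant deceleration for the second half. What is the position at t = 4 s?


Symmetric rest-to-rest: each phase covers (pf-p0)/2 in time T/2. 0.5*a*(T/2)^2 = (pf-p0)/2 => a = 4*(pf-p0)/T^2
a = 4*(10.6-0.1)/7^2 = 0.8571
t = 4 is in the deceleration phase (t > T/2).
p = pf - 0.5*a*(T-t)^2 = 10.6 - 0.5*0.8571*3^2
= 6.7429


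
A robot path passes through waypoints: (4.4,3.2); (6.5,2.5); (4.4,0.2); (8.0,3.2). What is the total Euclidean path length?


Segment lengths:
  seg1 = sqrt((2.1)^2 + (-0.7)^2) = 2.2136
  seg2 = sqrt((-2.1)^2 + (-2.3)^2) = 3.1145
  seg3 = sqrt((3.6)^2 + (3.0)^2) = 4.6861
Total = 10.0142


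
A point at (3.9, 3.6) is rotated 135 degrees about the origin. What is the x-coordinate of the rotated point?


x' = x*cos(theta) - y*sin(theta)
cos(135 deg) = -0.7071, sin(135 deg) = 0.7071
x' = 3.9 * -0.7071 - 3.6 * 0.7071
= -2.7577 - 2.5456
= -5.3033


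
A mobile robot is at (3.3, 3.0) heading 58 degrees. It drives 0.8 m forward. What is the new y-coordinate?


y_new = y0 + d*sin(theta)
= 3.0 + 0.8*sin(58)
= 3.0 + 0.6784
= 3.6784


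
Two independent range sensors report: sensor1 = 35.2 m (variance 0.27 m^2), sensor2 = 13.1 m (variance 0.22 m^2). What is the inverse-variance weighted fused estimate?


w1 = (1/var1) / (1/var1 + 1/var2)
   = 3.7037 / (3.7037 + 4.5455) = 0.449
w2 = 1 - w1 = 0.551
fused = w1*s1 + w2*s2 = 15.8041 + 7.2184
= 23.0224 m


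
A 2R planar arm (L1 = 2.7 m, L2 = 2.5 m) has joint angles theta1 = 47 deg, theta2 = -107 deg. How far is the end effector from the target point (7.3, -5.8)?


End effector via forward kinematics:
x = L1*cos(t1) + L2*cos(t1+t2) = 3.0914
y = L1*sin(t1) + L2*sin(t1+t2) = -0.1904
Distance to target:
d = sqrt((7.3 - 3.0914)^2 + (-5.8 - -0.1904)^2)
= sqrt(17.7124 + 31.4675)
= 7.0128 m


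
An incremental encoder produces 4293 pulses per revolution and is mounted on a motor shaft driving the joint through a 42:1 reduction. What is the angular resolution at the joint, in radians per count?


counts per rev = 4293
effective counts at joint = 4293 * 42 = 180306
resolution = 2*pi / 180306
= 3.4847e-05 rad/count


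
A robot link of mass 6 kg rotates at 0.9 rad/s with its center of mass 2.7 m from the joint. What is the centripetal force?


F = m * omega^2 * r
= 6 * 0.9^2 * 2.7
= 6 * 0.81 * 2.7
= 13.122 N


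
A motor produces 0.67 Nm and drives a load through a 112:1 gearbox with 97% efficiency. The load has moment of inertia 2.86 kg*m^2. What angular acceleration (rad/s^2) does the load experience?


tau_out = tau_motor * N * eta
= 0.67 * 112 * 0.97 = 72.7888 Nm
alpha = tau_out / I = 72.7888 / 2.86
= 25.4506 rad/s^2


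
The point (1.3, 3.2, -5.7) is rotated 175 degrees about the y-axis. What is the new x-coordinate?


Rotation about y-axis: x' = x*cos(theta) + z*sin(theta)
= 1.3 * -0.9962 + -5.7 * 0.0872
= -1.7918


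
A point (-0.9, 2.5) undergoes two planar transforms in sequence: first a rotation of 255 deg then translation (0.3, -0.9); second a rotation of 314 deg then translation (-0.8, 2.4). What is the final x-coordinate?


After transform 1:
x1 = cos(255)*-0.9 - sin(255)*2.5 + 0.3 = 2.9478
y1 = sin(255)*-0.9 + cos(255)*2.5 + -0.9 = -0.6777
After transform 2:
x2 = cos(314)*2.9478 - sin(314)*-0.6777 + -0.8
= 0.7602


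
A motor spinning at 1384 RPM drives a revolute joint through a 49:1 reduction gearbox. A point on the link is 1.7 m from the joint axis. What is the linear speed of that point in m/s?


omega_motor = 1384 * 2*pi/60 = 144.9321 rad/s
omega_joint = omega_motor / 49 = 2.9578 rad/s
v = omega_joint * r = 2.9578 * 1.7
= 5.0283 m/s


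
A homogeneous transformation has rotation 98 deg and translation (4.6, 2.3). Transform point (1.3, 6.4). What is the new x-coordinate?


x' = cos(theta)*px - sin(theta)*py + tx
= -0.1392*1.3 - 0.9903*6.4 + 4.6
= -1.9186


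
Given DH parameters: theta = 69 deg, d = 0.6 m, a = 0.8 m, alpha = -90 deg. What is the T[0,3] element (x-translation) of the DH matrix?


T[0,3] = a * cos(theta)
= 0.8 * cos(69 deg)
= 0.8 * 0.3584
= 0.2867


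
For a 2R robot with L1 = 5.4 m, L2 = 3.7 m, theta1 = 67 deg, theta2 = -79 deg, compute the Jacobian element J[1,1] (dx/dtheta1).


J[1,1] = -L1*sin(t1) - L2*sin(t1+t2)
= -5.4*sin(67) - 3.7*sin(-12)
= -4.2015


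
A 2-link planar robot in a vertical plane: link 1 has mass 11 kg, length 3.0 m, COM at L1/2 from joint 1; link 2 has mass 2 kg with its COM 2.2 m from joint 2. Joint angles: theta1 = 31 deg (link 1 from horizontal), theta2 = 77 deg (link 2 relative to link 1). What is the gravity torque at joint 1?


Horizontal distance from joint 1 to link-1 COM:
  x_c1 = (L1/2)*cos(t1) = 1.5 * 0.8572 = 1.2858 m
Horizontal distance from joint 1 to link-2 COM:
  x_c2 = L1*cos(t1) + Lc2*cos(t1+t2)
       = 3.0*0.8572 + 2.2*-0.309 = 1.8917 m
tau1 = m1*g*x_c1 + m2*g*x_c2
     = 11*9.81*1.2858 + 2*9.81*1.8917
     = 138.7454 + 37.1145
     = 175.8598 Nm


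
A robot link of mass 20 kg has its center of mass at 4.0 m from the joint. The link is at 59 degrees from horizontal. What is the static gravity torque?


tau = m*g*L*cos(angle)
= 20 * 9.81 * 4.0 * cos(59 deg)
= 20 * 9.81 * 4.0 * 0.515
= 404.2019 Nm


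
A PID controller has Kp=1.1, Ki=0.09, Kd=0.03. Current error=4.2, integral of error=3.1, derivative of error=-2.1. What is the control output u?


u = Kp*e + Ki*int(e) + Kd*de/dt
= 1.1*4.2 + 0.09*3.1 + 0.03*(-2.1)
= 4.62 + 0.279 + -0.063
= 4.836


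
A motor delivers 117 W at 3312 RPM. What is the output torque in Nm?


omega = 3312 * 2*pi/60 = 346.8318 rad/s
tau = P / omega = 117 / 346.8318
= 0.3373 Nm


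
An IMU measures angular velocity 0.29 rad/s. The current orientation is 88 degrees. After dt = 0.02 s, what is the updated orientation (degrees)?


delta_theta = w * dt = 0.29 * 0.02 = 0.0058 rad
= 0.3323 deg
theta_new = 88 + 0.3323 = 88.3323 deg


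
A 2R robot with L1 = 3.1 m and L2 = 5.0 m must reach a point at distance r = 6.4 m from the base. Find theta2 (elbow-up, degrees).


cos(theta2) = (r^2 - L1^2 - L2^2) / (2*L1*L2)
cos(theta2) = (40.96 - 9.61 - 25.0) / 31.0
cos(theta2) = 0.204839
theta2 = 78.1799 degrees


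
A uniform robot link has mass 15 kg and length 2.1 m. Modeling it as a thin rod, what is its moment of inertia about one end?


I = (1/3) * m * L^2
= (1/3) * 15 * 2.1^2
= 0.333333 * 15 * 4.41
= 22.05 kg*m^2


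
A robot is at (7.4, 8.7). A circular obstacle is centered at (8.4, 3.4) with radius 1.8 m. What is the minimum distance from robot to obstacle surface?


center_dist = sqrt((7.4-8.4)^2 + (8.7-3.4)^2)
= sqrt(1.0 + 28.09)
= 5.3935
min_dist = center_dist - radius = 5.3935 - 1.8 = 3.5935 m


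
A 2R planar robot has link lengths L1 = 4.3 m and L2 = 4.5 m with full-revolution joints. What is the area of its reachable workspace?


r_max = L1 + L2 = 8.8 m
r_min = |L1 - L2| = 0.2 m
Area = pi*(r_max^2 - r_min^2)
= pi*(77.44 - 0.04)
= pi * 77.4
= 243.1593 m^2


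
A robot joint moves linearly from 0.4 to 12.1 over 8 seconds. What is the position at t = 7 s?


s = t/T = 7/8 = 0.875
p(t) = p0 + (pf-p0)*s
= 0.4 + (12.1 - 0.4) * 0.875
= 10.6375


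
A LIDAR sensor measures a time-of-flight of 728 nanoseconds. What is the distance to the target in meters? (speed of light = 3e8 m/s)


tof = 728 ns = 7.28e-07 s
dist = c * tof / 2
= 3e8 * 7.28e-07 / 2
= 109.2 m


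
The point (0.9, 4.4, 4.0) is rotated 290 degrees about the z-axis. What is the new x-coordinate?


Rotation about z-axis: x' = x*cos(theta) - y*sin(theta)
= 0.9 * 0.342 - 4.4 * -0.9397
= 4.4425


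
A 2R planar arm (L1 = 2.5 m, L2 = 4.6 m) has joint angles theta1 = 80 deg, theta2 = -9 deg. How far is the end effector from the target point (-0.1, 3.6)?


End effector via forward kinematics:
x = L1*cos(t1) + L2*cos(t1+t2) = 1.9317
y = L1*sin(t1) + L2*sin(t1+t2) = 6.8114
Distance to target:
d = sqrt((-0.1 - 1.9317)^2 + (3.6 - 6.8114)^2)
= sqrt(4.1279 + 10.3131)
= 3.8001 m


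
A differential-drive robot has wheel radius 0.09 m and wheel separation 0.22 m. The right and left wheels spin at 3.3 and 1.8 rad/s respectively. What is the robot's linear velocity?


vR = r*wR = 0.09*3.3 = 0.297 m/s
vL = r*wL = 0.09*1.8 = 0.162 m/s
v = (vR+vL)/2 = 0.2295 m/s
omega = (vR-vL)/L = 0.6136 rad/s
linear velocity = 0.2295 m/s


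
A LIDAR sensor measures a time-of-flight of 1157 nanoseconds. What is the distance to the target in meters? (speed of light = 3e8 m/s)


tof = 1157 ns = 1.157e-06 s
dist = c * tof / 2
= 3e8 * 1.157e-06 / 2
= 173.55 m


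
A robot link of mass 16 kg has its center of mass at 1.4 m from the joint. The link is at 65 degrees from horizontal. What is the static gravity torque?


tau = m*g*L*cos(angle)
= 16 * 9.81 * 1.4 * cos(65 deg)
= 16 * 9.81 * 1.4 * 0.4226
= 92.8678 Nm


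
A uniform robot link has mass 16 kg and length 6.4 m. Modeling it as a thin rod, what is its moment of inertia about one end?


I = (1/3) * m * L^2
= (1/3) * 16 * 6.4^2
= 0.333333 * 16 * 40.96
= 218.4533 kg*m^2


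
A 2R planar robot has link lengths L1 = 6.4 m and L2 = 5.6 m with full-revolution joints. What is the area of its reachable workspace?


r_max = L1 + L2 = 12.0 m
r_min = |L1 - L2| = 0.8 m
Area = pi*(r_max^2 - r_min^2)
= pi*(144.0 - 0.64)
= pi * 143.36
= 450.3787 m^2


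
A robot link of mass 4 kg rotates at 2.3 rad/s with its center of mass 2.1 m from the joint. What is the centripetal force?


F = m * omega^2 * r
= 4 * 2.3^2 * 2.1
= 4 * 5.29 * 2.1
= 44.436 N


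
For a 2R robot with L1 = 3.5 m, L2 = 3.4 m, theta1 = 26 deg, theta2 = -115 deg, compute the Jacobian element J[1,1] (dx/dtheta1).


J[1,1] = -L1*sin(t1) - L2*sin(t1+t2)
= -3.5*sin(26) - 3.4*sin(-89)
= 1.8652


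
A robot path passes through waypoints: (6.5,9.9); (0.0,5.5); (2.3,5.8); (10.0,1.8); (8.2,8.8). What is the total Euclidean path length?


Segment lengths:
  seg1 = sqrt((-6.5)^2 + (-4.4)^2) = 7.8492
  seg2 = sqrt((2.3)^2 + (0.3)^2) = 2.3195
  seg3 = sqrt((7.7)^2 + (-4.0)^2) = 8.677
  seg4 = sqrt((-1.8)^2 + (7.0)^2) = 7.2277
Total = 26.0734


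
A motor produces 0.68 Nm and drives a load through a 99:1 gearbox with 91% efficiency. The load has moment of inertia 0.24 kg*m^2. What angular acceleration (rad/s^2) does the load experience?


tau_out = tau_motor * N * eta
= 0.68 * 99 * 0.91 = 61.2612 Nm
alpha = tau_out / I = 61.2612 / 0.24
= 255.255 rad/s^2


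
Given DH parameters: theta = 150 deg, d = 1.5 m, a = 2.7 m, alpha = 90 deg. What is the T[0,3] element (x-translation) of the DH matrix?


T[0,3] = a * cos(theta)
= 2.7 * cos(150 deg)
= 2.7 * -0.866
= -2.3383


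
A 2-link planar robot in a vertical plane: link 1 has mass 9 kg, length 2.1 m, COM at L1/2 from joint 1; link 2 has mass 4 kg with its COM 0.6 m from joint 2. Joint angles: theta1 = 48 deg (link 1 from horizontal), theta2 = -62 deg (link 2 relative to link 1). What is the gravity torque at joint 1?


Horizontal distance from joint 1 to link-1 COM:
  x_c1 = (L1/2)*cos(t1) = 1.05 * 0.6691 = 0.7026 m
Horizontal distance from joint 1 to link-2 COM:
  x_c2 = L1*cos(t1) + Lc2*cos(t1+t2)
       = 2.1*0.6691 + 0.6*0.9703 = 1.9874 m
tau1 = m1*g*x_c1 + m2*g*x_c2
     = 9*9.81*0.7026 + 4*9.81*1.9874
     = 62.0314 + 77.9837
     = 140.0151 Nm


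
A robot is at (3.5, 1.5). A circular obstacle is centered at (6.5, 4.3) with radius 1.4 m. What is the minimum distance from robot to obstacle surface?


center_dist = sqrt((3.5-6.5)^2 + (1.5-4.3)^2)
= sqrt(9.0 + 7.84)
= 4.1037
min_dist = center_dist - radius = 4.1037 - 1.4 = 2.7037 m


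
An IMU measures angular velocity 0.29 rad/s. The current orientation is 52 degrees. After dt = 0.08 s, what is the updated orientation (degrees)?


delta_theta = w * dt = 0.29 * 0.08 = 0.0232 rad
= 1.3293 deg
theta_new = 52 + 1.3293 = 53.3293 deg


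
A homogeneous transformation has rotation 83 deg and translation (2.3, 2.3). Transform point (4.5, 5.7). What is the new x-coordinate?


x' = cos(theta)*px - sin(theta)*py + tx
= 0.1219*4.5 - 0.9925*5.7 + 2.3
= -2.8091


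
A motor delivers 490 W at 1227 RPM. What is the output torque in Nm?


omega = 1227 * 2*pi/60 = 128.4911 rad/s
tau = P / omega = 490 / 128.4911
= 3.8135 Nm


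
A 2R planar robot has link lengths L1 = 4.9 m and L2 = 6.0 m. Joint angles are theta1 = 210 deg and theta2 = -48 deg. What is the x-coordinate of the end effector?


Convert angles to radians: theta1 = 3.6652, theta2 = -0.8378
x = L1*cos(theta1) + L2*cos(theta1+theta2)
x = -4.2435 + -5.7063
x = -9.9499


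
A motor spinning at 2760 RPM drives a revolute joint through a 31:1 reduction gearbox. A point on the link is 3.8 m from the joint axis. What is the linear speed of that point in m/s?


omega_motor = 2760 * 2*pi/60 = 289.0265 rad/s
omega_joint = omega_motor / 31 = 9.3234 rad/s
v = omega_joint * r = 9.3234 * 3.8
= 35.4291 m/s


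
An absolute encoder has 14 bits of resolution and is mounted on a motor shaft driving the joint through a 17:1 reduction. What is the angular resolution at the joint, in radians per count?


counts = 2^14 = 16384
effective counts at joint = 16384 * 17 = 278528
resolution = 2*pi / 278528
= 2.2559e-05 rad/count


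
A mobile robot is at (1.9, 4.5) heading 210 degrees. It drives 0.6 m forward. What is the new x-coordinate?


x_new = x0 + d*cos(theta)
= 1.9 + 0.6*cos(210)
= 1.9 + -0.5196
= 1.3804


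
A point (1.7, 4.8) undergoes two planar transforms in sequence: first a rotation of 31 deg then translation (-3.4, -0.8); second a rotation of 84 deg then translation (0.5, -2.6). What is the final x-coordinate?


After transform 1:
x1 = cos(31)*1.7 - sin(31)*4.8 + -3.4 = -4.415
y1 = sin(31)*1.7 + cos(31)*4.8 + -0.8 = 4.19
After transform 2:
x2 = cos(84)*-4.415 - sin(84)*4.19 + 0.5
= -4.1285


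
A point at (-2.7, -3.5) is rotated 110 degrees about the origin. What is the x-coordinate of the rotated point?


x' = x*cos(theta) - y*sin(theta)
cos(110 deg) = -0.342, sin(110 deg) = 0.9397
x' = -2.7 * -0.342 - -3.5 * 0.9397
= 0.9235 - -3.2889
= 4.2124


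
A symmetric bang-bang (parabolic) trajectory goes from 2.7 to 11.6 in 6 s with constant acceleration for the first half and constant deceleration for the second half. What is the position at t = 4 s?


Symmetric rest-to-rest: each phase covers (pf-p0)/2 in time T/2. 0.5*a*(T/2)^2 = (pf-p0)/2 => a = 4*(pf-p0)/T^2
a = 4*(11.6-2.7)/6^2 = 0.9889
t = 4 is in the deceleration phase (t > T/2).
p = pf - 0.5*a*(T-t)^2 = 11.6 - 0.5*0.9889*2^2
= 9.6222


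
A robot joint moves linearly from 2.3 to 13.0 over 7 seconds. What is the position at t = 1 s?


s = t/T = 1/7 = 0.1429
p(t) = p0 + (pf-p0)*s
= 2.3 + (13.0 - 2.3) * 0.1429
= 3.8286


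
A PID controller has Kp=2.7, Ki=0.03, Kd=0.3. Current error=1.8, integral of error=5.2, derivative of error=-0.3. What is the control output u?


u = Kp*e + Ki*int(e) + Kd*de/dt
= 2.7*1.8 + 0.03*5.2 + 0.3*(-0.3)
= 4.86 + 0.156 + -0.09
= 4.926


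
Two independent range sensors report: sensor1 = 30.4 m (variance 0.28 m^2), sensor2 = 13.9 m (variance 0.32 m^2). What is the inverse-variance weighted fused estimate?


w1 = (1/var1) / (1/var1 + 1/var2)
   = 3.5714 / (3.5714 + 3.125) = 0.5333
w2 = 1 - w1 = 0.4667
fused = w1*s1 + w2*s2 = 16.2133 + 6.4867
= 22.7 m


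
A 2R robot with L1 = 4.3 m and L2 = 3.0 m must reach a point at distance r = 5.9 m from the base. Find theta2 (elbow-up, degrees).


cos(theta2) = (r^2 - L1^2 - L2^2) / (2*L1*L2)
cos(theta2) = (34.81 - 18.49 - 9.0) / 25.8
cos(theta2) = 0.283721
theta2 = 73.5176 degrees


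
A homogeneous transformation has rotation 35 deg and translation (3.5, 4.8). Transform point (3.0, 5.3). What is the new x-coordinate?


x' = cos(theta)*px - sin(theta)*py + tx
= 0.8192*3.0 - 0.5736*5.3 + 3.5
= 2.9175


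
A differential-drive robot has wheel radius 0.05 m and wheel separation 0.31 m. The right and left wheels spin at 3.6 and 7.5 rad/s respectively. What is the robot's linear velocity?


vR = r*wR = 0.05*3.6 = 0.18 m/s
vL = r*wL = 0.05*7.5 = 0.375 m/s
v = (vR+vL)/2 = 0.2775 m/s
omega = (vR-vL)/L = -0.629 rad/s
linear velocity = 0.2775 m/s


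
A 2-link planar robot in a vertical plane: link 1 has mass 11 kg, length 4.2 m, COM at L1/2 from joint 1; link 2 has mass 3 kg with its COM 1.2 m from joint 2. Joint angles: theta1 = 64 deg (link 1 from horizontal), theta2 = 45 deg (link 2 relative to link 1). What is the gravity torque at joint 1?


Horizontal distance from joint 1 to link-1 COM:
  x_c1 = (L1/2)*cos(t1) = 2.1 * 0.4384 = 0.9206 m
Horizontal distance from joint 1 to link-2 COM:
  x_c2 = L1*cos(t1) + Lc2*cos(t1+t2)
       = 4.2*0.4384 + 1.2*-0.3256 = 1.4505 m
tau1 = m1*g*x_c1 + m2*g*x_c2
     = 11*9.81*0.9206 + 3*9.81*1.4505
     = 99.3397 + 42.6875
     = 142.0273 Nm


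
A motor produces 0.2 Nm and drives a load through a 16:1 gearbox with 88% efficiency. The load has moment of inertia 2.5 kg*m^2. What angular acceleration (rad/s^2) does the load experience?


tau_out = tau_motor * N * eta
= 0.2 * 16 * 0.88 = 2.816 Nm
alpha = tau_out / I = 2.816 / 2.5
= 1.1264 rad/s^2


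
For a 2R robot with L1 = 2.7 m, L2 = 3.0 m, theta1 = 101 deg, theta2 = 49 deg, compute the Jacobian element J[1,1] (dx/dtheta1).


J[1,1] = -L1*sin(t1) - L2*sin(t1+t2)
= -2.7*sin(101) - 3.0*sin(150)
= -4.1504


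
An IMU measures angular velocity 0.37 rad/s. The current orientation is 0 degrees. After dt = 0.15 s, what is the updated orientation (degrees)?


delta_theta = w * dt = 0.37 * 0.15 = 0.0555 rad
= 3.1799 deg
theta_new = 0 + 3.1799 = 3.1799 deg


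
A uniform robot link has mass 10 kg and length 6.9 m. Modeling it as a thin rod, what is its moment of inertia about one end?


I = (1/3) * m * L^2
= (1/3) * 10 * 6.9^2
= 0.333333 * 10 * 47.61
= 158.7 kg*m^2


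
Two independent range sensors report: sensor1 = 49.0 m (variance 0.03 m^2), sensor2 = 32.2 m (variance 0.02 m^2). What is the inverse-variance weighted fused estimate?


w1 = (1/var1) / (1/var1 + 1/var2)
   = 33.3333 / (33.3333 + 50.0) = 0.4
w2 = 1 - w1 = 0.6
fused = w1*s1 + w2*s2 = 19.6 + 19.32
= 38.92 m


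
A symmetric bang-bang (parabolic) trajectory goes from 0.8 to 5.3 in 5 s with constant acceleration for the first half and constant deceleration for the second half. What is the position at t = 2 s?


Symmetric rest-to-rest: each phase covers (pf-p0)/2 in time T/2. 0.5*a*(T/2)^2 = (pf-p0)/2 => a = 4*(pf-p0)/T^2
a = 4*(5.3-0.8)/5^2 = 0.72
t = 2 is in the acceleration phase (t <= T/2).
p = p0 + 0.5*a*t^2 = 0.8 + 0.5*0.72*2^2
= 2.24


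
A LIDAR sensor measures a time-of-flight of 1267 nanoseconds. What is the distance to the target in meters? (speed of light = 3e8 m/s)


tof = 1267 ns = 1.267e-06 s
dist = c * tof / 2
= 3e8 * 1.267e-06 / 2
= 190.05 m


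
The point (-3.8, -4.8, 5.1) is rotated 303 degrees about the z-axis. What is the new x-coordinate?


Rotation about z-axis: x' = x*cos(theta) - y*sin(theta)
= -3.8 * 0.5446 - -4.8 * -0.8387
= -6.0952


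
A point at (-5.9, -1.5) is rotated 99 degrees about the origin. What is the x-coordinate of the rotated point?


x' = x*cos(theta) - y*sin(theta)
cos(99 deg) = -0.1564, sin(99 deg) = 0.9877
x' = -5.9 * -0.1564 - -1.5 * 0.9877
= 0.923 - -1.4815
= 2.4045


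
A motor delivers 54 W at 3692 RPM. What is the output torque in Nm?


omega = 3692 * 2*pi/60 = 386.6253 rad/s
tau = P / omega = 54 / 386.6253
= 0.1397 Nm


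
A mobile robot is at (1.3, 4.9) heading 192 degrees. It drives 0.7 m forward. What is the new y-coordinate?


y_new = y0 + d*sin(theta)
= 4.9 + 0.7*sin(192)
= 4.9 + -0.1455
= 4.7545


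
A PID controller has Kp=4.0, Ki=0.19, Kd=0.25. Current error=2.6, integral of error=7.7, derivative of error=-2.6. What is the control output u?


u = Kp*e + Ki*int(e) + Kd*de/dt
= 4.0*2.6 + 0.19*7.7 + 0.25*(-2.6)
= 10.4 + 1.463 + -0.65
= 11.213


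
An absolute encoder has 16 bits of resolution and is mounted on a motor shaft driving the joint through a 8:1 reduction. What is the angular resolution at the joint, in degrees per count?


counts = 2^16 = 65536
effective counts at joint = 65536 * 8 = 524288
resolution = 360 / 524288
= 6.8665e-04 deg/count


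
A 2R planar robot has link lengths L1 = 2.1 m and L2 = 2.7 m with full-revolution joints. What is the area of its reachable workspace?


r_max = L1 + L2 = 4.8 m
r_min = |L1 - L2| = 0.6 m
Area = pi*(r_max^2 - r_min^2)
= pi*(23.04 - 0.36)
= pi * 22.68
= 71.2513 m^2


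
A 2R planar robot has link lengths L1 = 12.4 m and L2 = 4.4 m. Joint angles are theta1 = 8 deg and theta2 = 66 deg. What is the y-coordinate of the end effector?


Convert angles to radians: theta1 = 0.1396, theta2 = 1.1519
y = L1*sin(theta1) + L2*sin(theta1+theta2)
y = 1.7257 + 4.2296
y = 5.9553


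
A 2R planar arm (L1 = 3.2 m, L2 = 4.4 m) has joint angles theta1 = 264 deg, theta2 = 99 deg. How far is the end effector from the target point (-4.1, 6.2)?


End effector via forward kinematics:
x = L1*cos(t1) + L2*cos(t1+t2) = 4.0595
y = L1*sin(t1) + L2*sin(t1+t2) = -2.9522
Distance to target:
d = sqrt((-4.1 - 4.0595)^2 + (6.2 - -2.9522)^2)
= sqrt(66.5771 + 83.7626)
= 12.2613 m
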